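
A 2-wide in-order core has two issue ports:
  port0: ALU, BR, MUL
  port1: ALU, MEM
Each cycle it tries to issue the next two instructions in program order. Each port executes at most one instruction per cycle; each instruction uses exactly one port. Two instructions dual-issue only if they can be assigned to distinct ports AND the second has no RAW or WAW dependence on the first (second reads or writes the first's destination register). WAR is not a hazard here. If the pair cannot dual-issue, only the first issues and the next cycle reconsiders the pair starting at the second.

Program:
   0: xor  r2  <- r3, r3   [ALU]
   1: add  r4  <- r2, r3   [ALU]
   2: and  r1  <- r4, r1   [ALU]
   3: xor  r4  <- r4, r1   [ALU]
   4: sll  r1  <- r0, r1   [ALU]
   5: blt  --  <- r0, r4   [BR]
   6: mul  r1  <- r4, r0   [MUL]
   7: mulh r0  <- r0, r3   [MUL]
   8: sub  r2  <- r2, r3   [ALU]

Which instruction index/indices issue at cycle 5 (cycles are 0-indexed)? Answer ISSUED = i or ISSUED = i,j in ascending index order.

#0 head=0: xor i0 RAW r2
#1 head=1: add i1 RAW r4
#2 head=2: and i2 RAW r1
#3 head=3: xor sll i3+i4 dual
#4 head=5: blt i5 no-port BR/MUL
#5 head=6: mul i6 no-port MUL/MUL
#6 head=7: mulh sub i7+i8 dual

ISSUED = 6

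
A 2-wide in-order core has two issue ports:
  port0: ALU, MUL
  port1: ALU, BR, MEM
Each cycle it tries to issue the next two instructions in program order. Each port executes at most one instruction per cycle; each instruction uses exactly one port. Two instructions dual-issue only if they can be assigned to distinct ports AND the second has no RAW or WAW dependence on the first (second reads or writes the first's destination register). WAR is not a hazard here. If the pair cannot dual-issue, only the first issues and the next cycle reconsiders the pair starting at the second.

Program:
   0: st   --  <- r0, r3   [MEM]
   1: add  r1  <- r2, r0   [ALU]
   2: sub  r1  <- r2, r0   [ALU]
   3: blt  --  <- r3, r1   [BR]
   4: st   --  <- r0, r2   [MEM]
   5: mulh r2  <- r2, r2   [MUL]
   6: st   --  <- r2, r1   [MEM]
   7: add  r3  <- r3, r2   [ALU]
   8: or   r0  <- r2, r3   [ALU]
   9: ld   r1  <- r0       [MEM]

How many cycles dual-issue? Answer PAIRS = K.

PAIRS = 3

  cy0 -> i0,i1 (st.MEM/add.ALU) dual
  cy1 -> i2 (sub.ALU) RAW r1
  cy2 -> i3 (blt.BR) no-port BR/MEM
  cy3 -> i4,i5 (st.MEM/mulh.MUL) dual
  cy4 -> i6,i7 (st.MEM/add.ALU) dual
  cy5 -> i8 (or.ALU) RAW r0
  cy6 -> i9 (ld.MEM) tail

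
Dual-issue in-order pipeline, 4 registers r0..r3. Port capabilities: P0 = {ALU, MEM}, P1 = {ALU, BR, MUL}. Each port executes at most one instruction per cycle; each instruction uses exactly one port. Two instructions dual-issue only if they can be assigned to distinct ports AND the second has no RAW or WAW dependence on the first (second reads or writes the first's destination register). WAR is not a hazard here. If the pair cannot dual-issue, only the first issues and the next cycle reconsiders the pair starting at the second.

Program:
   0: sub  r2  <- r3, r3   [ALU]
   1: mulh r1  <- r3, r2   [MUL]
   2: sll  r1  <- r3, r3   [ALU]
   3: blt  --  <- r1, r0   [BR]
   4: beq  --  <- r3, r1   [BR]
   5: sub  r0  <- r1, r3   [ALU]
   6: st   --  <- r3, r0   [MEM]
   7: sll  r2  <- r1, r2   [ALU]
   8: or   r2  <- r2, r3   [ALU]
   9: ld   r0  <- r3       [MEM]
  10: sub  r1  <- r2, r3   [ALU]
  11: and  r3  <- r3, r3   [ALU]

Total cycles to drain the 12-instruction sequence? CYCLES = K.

CYCLES = 8

[0] i0  sub  -- RAW r2
[1] i1  mulh  -- WAW r1
[2] i2  sll  -- RAW r1
[3] i3  blt  -- no-port BR/BR
[4] i4/i5  beq sub  -- pair
[5] i6/i7  st sll  -- pair
[6] i8/i9  or ld  -- pair
[7] i10/i11  sub and  -- pair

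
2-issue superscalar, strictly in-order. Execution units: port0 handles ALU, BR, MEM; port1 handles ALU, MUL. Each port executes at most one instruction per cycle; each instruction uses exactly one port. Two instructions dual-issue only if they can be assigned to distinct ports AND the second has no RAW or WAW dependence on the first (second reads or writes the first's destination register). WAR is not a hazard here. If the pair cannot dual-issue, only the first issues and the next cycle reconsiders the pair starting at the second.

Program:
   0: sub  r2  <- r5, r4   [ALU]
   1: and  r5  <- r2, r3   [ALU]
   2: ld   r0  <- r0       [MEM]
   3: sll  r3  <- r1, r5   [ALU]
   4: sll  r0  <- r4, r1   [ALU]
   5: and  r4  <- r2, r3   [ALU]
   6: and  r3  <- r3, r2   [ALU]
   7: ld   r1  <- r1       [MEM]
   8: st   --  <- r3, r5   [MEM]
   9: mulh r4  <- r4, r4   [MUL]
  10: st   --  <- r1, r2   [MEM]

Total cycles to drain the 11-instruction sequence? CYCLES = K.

#0 head=0: sub i0 RAW r2
#1 head=1: and;ld i1/i2 pair
#2 head=3: sll;sll i3/i4 pair
#3 head=5: and;and i5/i6 pair
#4 head=7: ld i7 no-port MEM/MEM
#5 head=8: st;mulh i8/i9 pair
#6 head=10: st i10 tail

CYCLES = 7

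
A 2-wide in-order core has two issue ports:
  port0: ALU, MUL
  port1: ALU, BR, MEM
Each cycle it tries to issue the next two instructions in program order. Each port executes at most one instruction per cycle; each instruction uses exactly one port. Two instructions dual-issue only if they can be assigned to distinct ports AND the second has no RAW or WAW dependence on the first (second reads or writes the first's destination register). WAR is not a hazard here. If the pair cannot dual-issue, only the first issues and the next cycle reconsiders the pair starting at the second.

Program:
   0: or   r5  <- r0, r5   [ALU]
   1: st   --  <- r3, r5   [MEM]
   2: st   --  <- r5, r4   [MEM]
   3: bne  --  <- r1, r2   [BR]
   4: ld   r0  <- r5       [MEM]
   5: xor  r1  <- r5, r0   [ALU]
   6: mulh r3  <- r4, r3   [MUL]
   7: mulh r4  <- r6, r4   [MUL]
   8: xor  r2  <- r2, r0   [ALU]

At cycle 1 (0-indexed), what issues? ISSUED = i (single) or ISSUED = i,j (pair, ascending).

  cy0 -> i0 (or.ALU) RAW r5
  cy1 -> i1 (st.MEM) no-port MEM/MEM
  cy2 -> i2 (st.MEM) no-port MEM/BR
  cy3 -> i3 (bne.BR) no-port BR/MEM
  cy4 -> i4 (ld.MEM) RAW r0
  cy5 -> i5+i6 (xor.ALU+mulh.MUL) pair
  cy6 -> i7+i8 (mulh.MUL+xor.ALU) pair

ISSUED = 1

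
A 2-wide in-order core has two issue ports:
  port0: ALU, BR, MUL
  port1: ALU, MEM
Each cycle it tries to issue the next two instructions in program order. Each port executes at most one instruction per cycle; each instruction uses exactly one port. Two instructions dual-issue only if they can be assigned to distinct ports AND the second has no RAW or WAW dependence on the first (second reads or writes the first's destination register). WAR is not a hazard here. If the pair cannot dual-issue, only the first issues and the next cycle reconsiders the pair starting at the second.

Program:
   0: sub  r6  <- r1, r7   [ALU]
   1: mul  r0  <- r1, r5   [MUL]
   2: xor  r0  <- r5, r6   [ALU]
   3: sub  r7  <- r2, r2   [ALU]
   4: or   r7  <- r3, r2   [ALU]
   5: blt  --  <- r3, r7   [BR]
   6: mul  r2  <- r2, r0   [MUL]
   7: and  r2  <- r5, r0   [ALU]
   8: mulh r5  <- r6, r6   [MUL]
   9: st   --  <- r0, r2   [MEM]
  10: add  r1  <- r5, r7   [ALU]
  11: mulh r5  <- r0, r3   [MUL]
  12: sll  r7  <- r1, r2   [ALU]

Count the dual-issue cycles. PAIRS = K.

0. sub.ALU mul.MUL @i0+i1  | 2-wide
1. xor.ALU sub.ALU @i2+i3  | 2-wide
2. or.ALU @i4  | RAW r7
3. blt.BR @i5  | no-port BR/MUL
4. mul.MUL @i6  | WAW r2
5. and.ALU mulh.MUL @i7+i8  | 2-wide
6. st.MEM add.ALU @i9+i10  | 2-wide
7. mulh.MUL sll.ALU @i11+i12  | 2-wide

PAIRS = 5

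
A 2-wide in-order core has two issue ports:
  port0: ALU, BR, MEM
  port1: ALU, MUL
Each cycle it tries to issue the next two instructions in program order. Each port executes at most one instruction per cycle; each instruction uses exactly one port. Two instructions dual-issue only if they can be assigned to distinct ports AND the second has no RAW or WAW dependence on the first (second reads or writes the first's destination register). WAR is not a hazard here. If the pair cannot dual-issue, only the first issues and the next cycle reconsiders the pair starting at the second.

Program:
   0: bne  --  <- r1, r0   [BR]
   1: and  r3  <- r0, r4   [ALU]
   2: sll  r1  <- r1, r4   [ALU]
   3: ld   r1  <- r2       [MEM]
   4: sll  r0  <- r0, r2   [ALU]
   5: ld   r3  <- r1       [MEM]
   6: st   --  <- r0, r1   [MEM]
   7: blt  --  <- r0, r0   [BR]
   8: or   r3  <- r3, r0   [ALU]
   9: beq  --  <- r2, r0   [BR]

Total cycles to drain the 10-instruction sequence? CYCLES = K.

CYCLES = 7

0. bne+and @i0+i1  | pair
1. sll @i2  | WAW r1
2. ld+sll @i3+i4  | pair
3. ld @i5  | no-port MEM/MEM
4. st @i6  | no-port MEM/BR
5. blt+or @i7+i8  | pair
6. beq @i9  | tail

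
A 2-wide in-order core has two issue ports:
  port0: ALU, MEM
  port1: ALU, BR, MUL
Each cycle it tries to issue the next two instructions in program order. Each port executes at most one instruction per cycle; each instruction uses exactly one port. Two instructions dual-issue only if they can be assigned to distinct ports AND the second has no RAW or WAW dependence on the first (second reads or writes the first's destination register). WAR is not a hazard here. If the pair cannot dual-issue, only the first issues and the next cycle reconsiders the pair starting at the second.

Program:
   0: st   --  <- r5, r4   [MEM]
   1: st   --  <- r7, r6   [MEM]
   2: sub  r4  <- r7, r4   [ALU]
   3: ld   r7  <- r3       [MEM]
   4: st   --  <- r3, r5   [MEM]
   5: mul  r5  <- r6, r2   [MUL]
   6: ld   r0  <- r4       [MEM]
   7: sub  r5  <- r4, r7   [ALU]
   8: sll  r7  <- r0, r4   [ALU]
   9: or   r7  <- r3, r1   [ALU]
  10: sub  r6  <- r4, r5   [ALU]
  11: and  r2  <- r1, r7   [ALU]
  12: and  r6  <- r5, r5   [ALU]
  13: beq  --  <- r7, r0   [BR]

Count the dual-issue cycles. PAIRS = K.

PAIRS = 5

t=0 i0:st ; no-port MEM/MEM
t=1 i1,i2:st/sub ; dual
t=2 i3:ld ; no-port MEM/MEM
t=3 i4,i5:st/mul ; dual
t=4 i6,i7:ld/sub ; dual
t=5 i8:sll ; WAW r7
t=6 i9,i10:or/sub ; dual
t=7 i11,i12:and/and ; dual
t=8 i13:beq ; tail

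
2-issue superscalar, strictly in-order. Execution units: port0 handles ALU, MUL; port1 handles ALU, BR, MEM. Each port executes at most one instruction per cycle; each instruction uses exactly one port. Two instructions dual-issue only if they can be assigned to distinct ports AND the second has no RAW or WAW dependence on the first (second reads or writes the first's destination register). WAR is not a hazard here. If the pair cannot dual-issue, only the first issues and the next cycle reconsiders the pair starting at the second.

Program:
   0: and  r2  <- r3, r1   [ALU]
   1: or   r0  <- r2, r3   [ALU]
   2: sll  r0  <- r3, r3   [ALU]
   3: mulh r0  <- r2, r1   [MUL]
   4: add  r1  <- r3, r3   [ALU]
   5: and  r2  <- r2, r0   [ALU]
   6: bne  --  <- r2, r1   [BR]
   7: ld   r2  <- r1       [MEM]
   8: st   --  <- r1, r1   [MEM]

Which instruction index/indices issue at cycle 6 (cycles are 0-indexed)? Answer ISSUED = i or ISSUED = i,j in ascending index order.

ISSUED = 7

  cy0 -> i0 (and.ALU) RAW r2
  cy1 -> i1 (or.ALU) WAW r0
  cy2 -> i2 (sll.ALU) WAW r0
  cy3 -> i3,i4 (mulh.MUL+add.ALU) 2-wide
  cy4 -> i5 (and.ALU) RAW r2
  cy5 -> i6 (bne.BR) no-port BR/MEM
  cy6 -> i7 (ld.MEM) no-port MEM/MEM
  cy7 -> i8 (st.MEM) tail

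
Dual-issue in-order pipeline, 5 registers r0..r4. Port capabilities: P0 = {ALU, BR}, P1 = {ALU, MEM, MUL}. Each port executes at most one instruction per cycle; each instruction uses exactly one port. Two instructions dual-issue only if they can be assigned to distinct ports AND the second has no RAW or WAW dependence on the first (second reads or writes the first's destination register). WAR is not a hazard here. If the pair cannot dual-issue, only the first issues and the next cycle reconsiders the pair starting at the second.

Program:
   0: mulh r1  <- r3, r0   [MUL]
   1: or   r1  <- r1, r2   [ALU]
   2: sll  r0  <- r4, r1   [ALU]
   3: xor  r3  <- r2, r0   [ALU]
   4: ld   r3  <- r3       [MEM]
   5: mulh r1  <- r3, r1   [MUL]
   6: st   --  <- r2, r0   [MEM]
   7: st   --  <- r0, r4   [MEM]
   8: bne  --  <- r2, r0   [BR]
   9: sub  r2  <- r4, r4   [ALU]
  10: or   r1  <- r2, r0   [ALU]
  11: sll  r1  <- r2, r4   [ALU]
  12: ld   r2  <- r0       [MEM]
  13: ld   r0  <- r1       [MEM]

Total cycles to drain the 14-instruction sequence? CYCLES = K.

CYCLES = 12

[0] i0  mulh  -- RAW+WAW r1
[1] i1  or  -- RAW r1
[2] i2  sll  -- RAW r0
[3] i3  xor  -- RAW+WAW r3
[4] i4  ld  -- no-port MEM/MUL
[5] i5  mulh  -- no-port MUL/MEM
[6] i6  st  -- no-port MEM/MEM
[7] i7&i8  st+bne  -- 2-wide
[8] i9  sub  -- RAW r2
[9] i10  or  -- WAW r1
[10] i11&i12  sll+ld  -- 2-wide
[11] i13  ld  -- tail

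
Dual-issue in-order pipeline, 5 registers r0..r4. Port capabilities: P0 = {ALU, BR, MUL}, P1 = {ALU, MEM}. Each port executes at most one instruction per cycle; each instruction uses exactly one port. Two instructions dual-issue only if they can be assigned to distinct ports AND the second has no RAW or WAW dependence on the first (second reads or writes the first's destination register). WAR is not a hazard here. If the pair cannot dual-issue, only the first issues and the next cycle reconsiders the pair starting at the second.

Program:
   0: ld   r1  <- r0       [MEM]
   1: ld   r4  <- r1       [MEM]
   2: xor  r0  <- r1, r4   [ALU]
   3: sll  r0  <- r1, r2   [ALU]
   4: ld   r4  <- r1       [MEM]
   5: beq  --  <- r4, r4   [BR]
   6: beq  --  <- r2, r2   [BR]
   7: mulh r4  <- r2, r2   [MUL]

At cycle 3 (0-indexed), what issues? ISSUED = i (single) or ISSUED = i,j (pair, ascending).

ISSUED = 3,4

c0: i0 ld.MEM  no-port MEM/MEM
c1: i1 ld.MEM  RAW r4
c2: i2 xor.ALU  WAW r0
c3: i3,i4 sll.ALU ld.MEM  pair
c4: i5 beq.BR  no-port BR/BR
c5: i6 beq.BR  no-port BR/MUL
c6: i7 mulh.MUL  tail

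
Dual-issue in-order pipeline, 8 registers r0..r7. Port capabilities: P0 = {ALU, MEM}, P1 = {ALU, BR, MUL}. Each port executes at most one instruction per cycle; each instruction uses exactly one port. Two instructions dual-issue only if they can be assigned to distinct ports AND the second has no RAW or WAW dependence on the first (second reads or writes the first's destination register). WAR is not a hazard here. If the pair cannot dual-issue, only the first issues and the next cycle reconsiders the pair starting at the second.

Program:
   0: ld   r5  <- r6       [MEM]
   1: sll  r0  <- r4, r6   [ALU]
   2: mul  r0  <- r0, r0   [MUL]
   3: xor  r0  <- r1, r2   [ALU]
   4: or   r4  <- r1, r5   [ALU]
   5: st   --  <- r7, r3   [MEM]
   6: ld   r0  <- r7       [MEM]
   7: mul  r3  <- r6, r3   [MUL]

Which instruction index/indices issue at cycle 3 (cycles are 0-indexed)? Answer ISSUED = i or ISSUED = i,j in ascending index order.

0. ld;sll @i0/i1  | pair
1. mul @i2  | WAW r0
2. xor;or @i3/i4  | pair
3. st @i5  | no-port MEM/MEM
4. ld;mul @i6/i7  | pair

ISSUED = 5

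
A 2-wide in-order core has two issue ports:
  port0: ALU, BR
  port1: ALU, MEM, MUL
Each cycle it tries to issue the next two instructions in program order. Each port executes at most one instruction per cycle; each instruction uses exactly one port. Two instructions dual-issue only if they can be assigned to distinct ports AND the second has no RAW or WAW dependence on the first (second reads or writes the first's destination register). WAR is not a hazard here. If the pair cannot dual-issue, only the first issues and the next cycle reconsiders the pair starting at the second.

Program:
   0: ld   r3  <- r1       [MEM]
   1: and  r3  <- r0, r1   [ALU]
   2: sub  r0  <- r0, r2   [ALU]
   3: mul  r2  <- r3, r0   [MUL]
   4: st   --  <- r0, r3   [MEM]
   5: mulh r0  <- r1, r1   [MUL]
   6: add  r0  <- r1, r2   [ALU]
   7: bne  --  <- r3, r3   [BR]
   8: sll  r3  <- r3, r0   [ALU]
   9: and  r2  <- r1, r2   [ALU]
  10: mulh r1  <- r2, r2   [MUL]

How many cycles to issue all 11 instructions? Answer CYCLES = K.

CYCLES = 8

[0] i0  ld.MEM  -- WAW r3
[1] i1+i2  and.ALU/sub.ALU  -- dual
[2] i3  mul.MUL  -- no-port MUL/MEM
[3] i4  st.MEM  -- no-port MEM/MUL
[4] i5  mulh.MUL  -- WAW r0
[5] i6+i7  add.ALU/bne.BR  -- dual
[6] i8+i9  sll.ALU/and.ALU  -- dual
[7] i10  mulh.MUL  -- tail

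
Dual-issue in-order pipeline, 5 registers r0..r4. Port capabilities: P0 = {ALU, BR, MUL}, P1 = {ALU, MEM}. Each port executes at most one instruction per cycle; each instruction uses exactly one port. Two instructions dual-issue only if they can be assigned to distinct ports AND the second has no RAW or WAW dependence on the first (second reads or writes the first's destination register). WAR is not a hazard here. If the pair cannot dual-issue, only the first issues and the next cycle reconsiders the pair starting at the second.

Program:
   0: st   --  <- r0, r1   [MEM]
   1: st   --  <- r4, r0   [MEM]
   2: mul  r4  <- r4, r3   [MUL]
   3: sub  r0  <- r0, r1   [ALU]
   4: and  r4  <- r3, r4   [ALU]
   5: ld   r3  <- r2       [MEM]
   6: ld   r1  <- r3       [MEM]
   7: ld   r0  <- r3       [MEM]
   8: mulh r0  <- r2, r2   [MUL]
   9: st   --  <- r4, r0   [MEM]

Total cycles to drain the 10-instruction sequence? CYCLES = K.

[0] i0  st  -- no-port MEM/MEM
[1] i1+i2  st+mul  -- pair
[2] i3+i4  sub+and  -- pair
[3] i5  ld  -- no-port MEM/MEM
[4] i6  ld  -- no-port MEM/MEM
[5] i7  ld  -- WAW r0
[6] i8  mulh  -- RAW r0
[7] i9  st  -- tail

CYCLES = 8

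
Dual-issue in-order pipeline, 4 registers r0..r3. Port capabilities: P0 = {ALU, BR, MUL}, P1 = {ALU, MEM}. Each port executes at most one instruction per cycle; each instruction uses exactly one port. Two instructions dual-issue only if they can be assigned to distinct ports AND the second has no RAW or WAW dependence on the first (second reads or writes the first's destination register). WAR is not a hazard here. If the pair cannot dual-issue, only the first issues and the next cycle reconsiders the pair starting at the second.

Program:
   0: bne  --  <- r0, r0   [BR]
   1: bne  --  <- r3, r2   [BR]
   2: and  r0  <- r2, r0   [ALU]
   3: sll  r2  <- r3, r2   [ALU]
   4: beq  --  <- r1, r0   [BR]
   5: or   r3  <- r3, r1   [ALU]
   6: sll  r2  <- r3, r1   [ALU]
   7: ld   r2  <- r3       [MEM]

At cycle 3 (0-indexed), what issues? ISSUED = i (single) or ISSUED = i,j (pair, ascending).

ISSUED = 5

#0 head=0: bne.BR i0 no-port BR/BR
#1 head=1: bne.BR;and.ALU i1&i2 pair
#2 head=3: sll.ALU;beq.BR i3&i4 pair
#3 head=5: or.ALU i5 RAW r3
#4 head=6: sll.ALU i6 WAW r2
#5 head=7: ld.MEM i7 tail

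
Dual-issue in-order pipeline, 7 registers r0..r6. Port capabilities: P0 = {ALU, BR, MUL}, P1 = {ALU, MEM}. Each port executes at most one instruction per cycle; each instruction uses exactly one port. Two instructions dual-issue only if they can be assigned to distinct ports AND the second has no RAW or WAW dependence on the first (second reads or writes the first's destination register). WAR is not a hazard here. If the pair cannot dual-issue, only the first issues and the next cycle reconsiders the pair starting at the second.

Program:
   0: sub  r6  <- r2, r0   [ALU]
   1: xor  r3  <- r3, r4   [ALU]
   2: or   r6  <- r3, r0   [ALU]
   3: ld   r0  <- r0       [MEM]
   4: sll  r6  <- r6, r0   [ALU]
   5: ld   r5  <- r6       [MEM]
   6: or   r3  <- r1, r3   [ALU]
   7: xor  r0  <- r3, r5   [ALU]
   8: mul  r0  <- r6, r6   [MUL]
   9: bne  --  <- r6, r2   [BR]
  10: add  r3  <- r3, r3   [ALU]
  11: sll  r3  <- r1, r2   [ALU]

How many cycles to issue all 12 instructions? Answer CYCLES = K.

  cy0 -> i0&i1 (sub+xor) 2-wide
  cy1 -> i2&i3 (or+ld) 2-wide
  cy2 -> i4 (sll) RAW r6
  cy3 -> i5&i6 (ld+or) 2-wide
  cy4 -> i7 (xor) WAW r0
  cy5 -> i8 (mul) no-port MUL/BR
  cy6 -> i9&i10 (bne+add) 2-wide
  cy7 -> i11 (sll) tail

CYCLES = 8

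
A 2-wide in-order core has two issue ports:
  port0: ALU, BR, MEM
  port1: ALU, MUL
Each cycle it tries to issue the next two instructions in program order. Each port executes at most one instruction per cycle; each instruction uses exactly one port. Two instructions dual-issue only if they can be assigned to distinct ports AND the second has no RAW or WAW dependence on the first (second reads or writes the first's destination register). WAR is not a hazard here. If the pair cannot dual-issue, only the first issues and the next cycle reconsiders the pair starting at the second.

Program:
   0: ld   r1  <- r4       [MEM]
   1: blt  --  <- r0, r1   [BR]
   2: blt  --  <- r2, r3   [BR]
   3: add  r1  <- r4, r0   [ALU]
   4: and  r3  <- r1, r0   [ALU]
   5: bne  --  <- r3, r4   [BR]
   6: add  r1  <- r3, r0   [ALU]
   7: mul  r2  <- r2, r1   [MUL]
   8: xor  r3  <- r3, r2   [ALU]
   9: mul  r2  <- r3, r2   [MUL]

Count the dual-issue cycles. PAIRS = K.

0. ld @i0  | no-port MEM/BR
1. blt @i1  | no-port BR/BR
2. blt;add @i2,i3  | 2-wide
3. and @i4  | RAW r3
4. bne;add @i5,i6  | 2-wide
5. mul @i7  | RAW r2
6. xor @i8  | RAW r3
7. mul @i9  | tail

PAIRS = 2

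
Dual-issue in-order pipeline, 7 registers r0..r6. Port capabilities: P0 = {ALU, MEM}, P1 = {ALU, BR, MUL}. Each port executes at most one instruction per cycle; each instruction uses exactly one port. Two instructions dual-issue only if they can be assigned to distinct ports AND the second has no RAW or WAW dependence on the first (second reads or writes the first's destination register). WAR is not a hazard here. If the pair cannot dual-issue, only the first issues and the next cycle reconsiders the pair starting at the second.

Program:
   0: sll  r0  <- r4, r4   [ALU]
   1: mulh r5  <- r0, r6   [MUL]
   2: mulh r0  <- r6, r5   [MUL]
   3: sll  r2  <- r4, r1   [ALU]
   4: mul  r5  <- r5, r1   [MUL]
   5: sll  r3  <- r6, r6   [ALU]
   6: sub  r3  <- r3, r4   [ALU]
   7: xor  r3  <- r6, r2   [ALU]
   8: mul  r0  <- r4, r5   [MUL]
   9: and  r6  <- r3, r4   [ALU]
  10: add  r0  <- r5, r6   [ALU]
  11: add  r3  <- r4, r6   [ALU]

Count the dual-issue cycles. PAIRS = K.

[0] i0  sll  -- RAW r0
[1] i1  mulh  -- no-port MUL/MUL
[2] i2&i3  mulh;sll  -- 2-wide
[3] i4&i5  mul;sll  -- 2-wide
[4] i6  sub  -- WAW r3
[5] i7&i8  xor;mul  -- 2-wide
[6] i9  and  -- RAW r6
[7] i10&i11  add;add  -- 2-wide

PAIRS = 4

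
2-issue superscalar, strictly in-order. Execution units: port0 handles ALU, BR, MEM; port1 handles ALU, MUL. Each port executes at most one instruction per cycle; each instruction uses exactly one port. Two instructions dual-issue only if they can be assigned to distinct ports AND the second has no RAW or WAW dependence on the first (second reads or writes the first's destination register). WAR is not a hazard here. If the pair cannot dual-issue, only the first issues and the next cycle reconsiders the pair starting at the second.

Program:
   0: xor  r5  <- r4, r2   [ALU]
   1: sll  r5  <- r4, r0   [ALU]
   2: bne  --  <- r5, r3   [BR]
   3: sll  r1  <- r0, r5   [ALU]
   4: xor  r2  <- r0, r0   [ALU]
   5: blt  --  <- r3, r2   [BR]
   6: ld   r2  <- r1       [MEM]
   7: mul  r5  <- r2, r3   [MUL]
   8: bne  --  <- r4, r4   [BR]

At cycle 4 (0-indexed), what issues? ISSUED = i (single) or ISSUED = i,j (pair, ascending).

ISSUED = 5

c0: i0 xor  WAW r5
c1: i1 sll  RAW r5
c2: i2,i3 bne;sll  pair
c3: i4 xor  RAW r2
c4: i5 blt  no-port BR/MEM
c5: i6 ld  RAW r2
c6: i7,i8 mul;bne  pair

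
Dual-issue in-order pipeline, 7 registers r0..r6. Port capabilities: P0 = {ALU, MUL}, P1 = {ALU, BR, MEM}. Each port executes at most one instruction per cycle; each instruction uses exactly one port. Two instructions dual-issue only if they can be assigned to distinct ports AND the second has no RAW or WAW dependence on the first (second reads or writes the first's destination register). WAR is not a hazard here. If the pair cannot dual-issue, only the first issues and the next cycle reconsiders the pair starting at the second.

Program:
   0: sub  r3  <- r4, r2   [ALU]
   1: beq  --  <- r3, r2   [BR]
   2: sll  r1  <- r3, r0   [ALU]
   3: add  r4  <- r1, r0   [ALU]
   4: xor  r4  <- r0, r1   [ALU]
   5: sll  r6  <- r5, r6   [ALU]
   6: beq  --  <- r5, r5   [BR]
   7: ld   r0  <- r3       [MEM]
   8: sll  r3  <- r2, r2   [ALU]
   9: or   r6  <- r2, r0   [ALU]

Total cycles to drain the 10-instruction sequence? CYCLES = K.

CYCLES = 7

  cy0 -> i0 (sub) RAW r3
  cy1 -> i1+i2 (beq;sll) pair
  cy2 -> i3 (add) WAW r4
  cy3 -> i4+i5 (xor;sll) pair
  cy4 -> i6 (beq) no-port BR/MEM
  cy5 -> i7+i8 (ld;sll) pair
  cy6 -> i9 (or) tail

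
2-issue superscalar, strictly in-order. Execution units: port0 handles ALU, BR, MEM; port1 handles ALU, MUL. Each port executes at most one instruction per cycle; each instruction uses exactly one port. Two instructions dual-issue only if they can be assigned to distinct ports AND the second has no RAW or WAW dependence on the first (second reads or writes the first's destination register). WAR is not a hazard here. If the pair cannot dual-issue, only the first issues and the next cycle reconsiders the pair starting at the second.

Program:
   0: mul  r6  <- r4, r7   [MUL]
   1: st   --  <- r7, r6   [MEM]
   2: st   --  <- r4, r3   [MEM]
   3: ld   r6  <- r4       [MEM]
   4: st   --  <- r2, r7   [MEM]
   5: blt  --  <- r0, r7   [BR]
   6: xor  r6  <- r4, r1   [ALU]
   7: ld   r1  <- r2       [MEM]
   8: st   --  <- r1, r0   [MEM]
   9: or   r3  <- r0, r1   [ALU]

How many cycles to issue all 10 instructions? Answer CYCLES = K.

[0] i0  mul  -- RAW r6
[1] i1  st  -- no-port MEM/MEM
[2] i2  st  -- no-port MEM/MEM
[3] i3  ld  -- no-port MEM/MEM
[4] i4  st  -- no-port MEM/BR
[5] i5/i6  blt/xor  -- 2-wide
[6] i7  ld  -- no-port MEM/MEM
[7] i8/i9  st/or  -- 2-wide

CYCLES = 8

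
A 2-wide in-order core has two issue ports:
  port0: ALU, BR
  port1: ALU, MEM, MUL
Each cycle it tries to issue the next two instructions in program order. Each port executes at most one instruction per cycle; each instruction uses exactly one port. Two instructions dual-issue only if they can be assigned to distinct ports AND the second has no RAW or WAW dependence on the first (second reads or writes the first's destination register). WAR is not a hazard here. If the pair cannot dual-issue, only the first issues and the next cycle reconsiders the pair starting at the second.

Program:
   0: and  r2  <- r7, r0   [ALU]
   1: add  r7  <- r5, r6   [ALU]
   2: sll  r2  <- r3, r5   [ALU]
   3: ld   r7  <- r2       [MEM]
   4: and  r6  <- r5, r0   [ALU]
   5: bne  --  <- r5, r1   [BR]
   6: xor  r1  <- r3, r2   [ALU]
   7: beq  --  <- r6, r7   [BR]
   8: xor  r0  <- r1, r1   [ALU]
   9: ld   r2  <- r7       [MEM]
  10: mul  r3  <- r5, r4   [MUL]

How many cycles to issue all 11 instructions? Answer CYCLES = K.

CYCLES = 7

[0] i0&i1  and.ALU+add.ALU  -- dual
[1] i2  sll.ALU  -- RAW r2
[2] i3&i4  ld.MEM+and.ALU  -- dual
[3] i5&i6  bne.BR+xor.ALU  -- dual
[4] i7&i8  beq.BR+xor.ALU  -- dual
[5] i9  ld.MEM  -- no-port MEM/MUL
[6] i10  mul.MUL  -- tail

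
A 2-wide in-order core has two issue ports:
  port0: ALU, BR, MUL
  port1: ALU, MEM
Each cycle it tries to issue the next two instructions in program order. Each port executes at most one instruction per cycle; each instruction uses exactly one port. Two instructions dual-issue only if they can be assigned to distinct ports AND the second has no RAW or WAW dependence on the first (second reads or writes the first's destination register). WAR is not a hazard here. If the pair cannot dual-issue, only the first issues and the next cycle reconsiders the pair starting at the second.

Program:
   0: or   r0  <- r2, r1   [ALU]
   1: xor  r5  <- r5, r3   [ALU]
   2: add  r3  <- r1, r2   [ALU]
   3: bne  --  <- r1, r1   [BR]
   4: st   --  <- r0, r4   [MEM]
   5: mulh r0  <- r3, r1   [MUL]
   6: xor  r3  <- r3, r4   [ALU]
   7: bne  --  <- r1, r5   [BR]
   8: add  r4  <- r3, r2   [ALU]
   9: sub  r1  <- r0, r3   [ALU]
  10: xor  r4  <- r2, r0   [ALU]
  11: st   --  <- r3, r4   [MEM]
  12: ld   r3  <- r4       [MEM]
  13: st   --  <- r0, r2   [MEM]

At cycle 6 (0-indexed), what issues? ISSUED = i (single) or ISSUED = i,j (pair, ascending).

  cy0 -> i0/i1 (or.ALU;xor.ALU) pair
  cy1 -> i2/i3 (add.ALU;bne.BR) pair
  cy2 -> i4/i5 (st.MEM;mulh.MUL) pair
  cy3 -> i6/i7 (xor.ALU;bne.BR) pair
  cy4 -> i8/i9 (add.ALU;sub.ALU) pair
  cy5 -> i10 (xor.ALU) RAW r4
  cy6 -> i11 (st.MEM) no-port MEM/MEM
  cy7 -> i12 (ld.MEM) no-port MEM/MEM
  cy8 -> i13 (st.MEM) tail

ISSUED = 11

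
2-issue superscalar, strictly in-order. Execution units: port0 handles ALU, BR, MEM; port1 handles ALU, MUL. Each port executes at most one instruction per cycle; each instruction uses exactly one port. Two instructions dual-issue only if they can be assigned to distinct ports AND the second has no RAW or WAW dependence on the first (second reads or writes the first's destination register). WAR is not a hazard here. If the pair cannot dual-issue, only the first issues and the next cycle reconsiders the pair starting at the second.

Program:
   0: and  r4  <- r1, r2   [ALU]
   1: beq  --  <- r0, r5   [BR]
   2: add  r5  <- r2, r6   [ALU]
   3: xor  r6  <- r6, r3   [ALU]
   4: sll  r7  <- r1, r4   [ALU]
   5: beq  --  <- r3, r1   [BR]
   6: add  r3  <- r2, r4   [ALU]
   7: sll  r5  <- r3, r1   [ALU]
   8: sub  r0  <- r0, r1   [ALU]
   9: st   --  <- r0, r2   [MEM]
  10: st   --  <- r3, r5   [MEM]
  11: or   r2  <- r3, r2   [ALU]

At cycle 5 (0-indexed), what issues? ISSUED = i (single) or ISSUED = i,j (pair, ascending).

t=0 i0&i1:and.ALU;beq.BR ; pair
t=1 i2&i3:add.ALU;xor.ALU ; pair
t=2 i4&i5:sll.ALU;beq.BR ; pair
t=3 i6:add.ALU ; RAW r3
t=4 i7&i8:sll.ALU;sub.ALU ; pair
t=5 i9:st.MEM ; no-port MEM/MEM
t=6 i10&i11:st.MEM;or.ALU ; pair

ISSUED = 9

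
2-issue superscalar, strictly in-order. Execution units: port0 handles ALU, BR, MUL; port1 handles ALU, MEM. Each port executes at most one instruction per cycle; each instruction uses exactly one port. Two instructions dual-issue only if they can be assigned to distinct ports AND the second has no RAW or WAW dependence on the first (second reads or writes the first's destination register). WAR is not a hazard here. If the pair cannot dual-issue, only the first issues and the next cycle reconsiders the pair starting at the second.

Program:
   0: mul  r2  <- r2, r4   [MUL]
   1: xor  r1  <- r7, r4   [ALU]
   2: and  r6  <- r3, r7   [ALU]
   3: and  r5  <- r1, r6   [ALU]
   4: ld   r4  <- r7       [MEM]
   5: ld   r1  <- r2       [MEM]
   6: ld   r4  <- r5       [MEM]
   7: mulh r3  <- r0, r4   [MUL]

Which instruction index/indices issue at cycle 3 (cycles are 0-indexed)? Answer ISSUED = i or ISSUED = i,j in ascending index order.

ISSUED = 5

[0] i0+i1  mul;xor  -- 2-wide
[1] i2  and  -- RAW r6
[2] i3+i4  and;ld  -- 2-wide
[3] i5  ld  -- no-port MEM/MEM
[4] i6  ld  -- RAW r4
[5] i7  mulh  -- tail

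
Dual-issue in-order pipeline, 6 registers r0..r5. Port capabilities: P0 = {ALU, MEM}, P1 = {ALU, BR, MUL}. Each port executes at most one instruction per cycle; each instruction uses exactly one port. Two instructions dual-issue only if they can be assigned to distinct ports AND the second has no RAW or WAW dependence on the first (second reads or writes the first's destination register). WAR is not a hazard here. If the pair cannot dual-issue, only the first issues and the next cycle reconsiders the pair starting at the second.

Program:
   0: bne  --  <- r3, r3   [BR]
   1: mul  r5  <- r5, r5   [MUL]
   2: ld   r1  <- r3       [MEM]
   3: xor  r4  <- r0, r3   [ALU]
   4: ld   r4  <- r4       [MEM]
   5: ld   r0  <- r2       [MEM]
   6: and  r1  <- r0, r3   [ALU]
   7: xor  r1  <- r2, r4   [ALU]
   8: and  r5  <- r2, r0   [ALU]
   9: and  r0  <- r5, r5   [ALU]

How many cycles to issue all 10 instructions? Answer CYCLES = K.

CYCLES = 8

0. bne @i0  | no-port BR/MUL
1. mul+ld @i1,i2  | dual
2. xor @i3  | RAW+WAW r4
3. ld @i4  | no-port MEM/MEM
4. ld @i5  | RAW r0
5. and @i6  | WAW r1
6. xor+and @i7,i8  | dual
7. and @i9  | tail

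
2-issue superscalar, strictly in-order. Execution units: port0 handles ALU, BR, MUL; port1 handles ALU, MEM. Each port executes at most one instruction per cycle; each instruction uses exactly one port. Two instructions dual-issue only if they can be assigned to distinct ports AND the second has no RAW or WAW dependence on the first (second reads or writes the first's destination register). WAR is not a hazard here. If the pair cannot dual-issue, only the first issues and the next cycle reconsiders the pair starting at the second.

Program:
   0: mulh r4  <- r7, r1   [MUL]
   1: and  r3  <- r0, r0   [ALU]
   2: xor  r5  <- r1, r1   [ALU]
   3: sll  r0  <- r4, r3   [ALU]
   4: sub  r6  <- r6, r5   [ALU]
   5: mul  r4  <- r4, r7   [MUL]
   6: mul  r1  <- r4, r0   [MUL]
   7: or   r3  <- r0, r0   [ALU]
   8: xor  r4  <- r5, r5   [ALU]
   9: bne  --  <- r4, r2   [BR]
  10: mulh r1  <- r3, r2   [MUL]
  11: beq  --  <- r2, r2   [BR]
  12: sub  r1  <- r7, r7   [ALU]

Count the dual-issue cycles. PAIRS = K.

c0: i0,i1 mulh;and  dual
c1: i2,i3 xor;sll  dual
c2: i4,i5 sub;mul  dual
c3: i6,i7 mul;or  dual
c4: i8 xor  RAW r4
c5: i9 bne  no-port BR/MUL
c6: i10 mulh  no-port MUL/BR
c7: i11,i12 beq;sub  dual

PAIRS = 5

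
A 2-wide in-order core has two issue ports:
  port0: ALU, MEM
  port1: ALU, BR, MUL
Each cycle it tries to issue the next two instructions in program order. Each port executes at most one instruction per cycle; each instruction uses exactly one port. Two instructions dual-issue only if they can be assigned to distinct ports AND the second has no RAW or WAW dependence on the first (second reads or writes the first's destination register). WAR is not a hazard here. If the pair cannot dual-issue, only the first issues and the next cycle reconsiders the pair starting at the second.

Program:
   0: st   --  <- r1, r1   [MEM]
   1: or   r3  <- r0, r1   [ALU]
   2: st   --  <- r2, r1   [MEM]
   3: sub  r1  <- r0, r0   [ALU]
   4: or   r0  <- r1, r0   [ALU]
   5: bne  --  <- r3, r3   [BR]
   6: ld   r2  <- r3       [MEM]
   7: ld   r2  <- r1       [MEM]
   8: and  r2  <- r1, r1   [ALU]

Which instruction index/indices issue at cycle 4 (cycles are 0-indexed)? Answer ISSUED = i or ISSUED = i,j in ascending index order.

#0 head=0: st.MEM+or.ALU i0+i1 dual
#1 head=2: st.MEM+sub.ALU i2+i3 dual
#2 head=4: or.ALU+bne.BR i4+i5 dual
#3 head=6: ld.MEM i6 no-port MEM/MEM
#4 head=7: ld.MEM i7 WAW r2
#5 head=8: and.ALU i8 tail

ISSUED = 7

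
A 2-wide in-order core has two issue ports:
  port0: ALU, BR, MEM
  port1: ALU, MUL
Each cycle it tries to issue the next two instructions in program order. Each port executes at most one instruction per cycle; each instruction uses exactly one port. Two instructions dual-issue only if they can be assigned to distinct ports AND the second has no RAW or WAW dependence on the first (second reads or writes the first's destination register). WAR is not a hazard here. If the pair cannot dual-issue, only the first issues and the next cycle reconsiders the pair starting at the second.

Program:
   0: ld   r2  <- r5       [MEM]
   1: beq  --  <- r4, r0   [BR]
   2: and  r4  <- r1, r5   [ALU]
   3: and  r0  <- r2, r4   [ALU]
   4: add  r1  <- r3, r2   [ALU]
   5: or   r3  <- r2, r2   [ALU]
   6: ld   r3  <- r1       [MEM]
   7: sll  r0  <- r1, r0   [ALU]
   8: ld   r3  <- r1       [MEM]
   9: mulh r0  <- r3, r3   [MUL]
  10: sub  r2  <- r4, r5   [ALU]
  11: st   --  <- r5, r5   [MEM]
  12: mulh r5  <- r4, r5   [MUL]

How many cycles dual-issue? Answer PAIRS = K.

#0 head=0: ld i0 no-port MEM/BR
#1 head=1: beq+and i1+i2 pair
#2 head=3: and+add i3+i4 pair
#3 head=5: or i5 WAW r3
#4 head=6: ld+sll i6+i7 pair
#5 head=8: ld i8 RAW r3
#6 head=9: mulh+sub i9+i10 pair
#7 head=11: st+mulh i11+i12 pair

PAIRS = 5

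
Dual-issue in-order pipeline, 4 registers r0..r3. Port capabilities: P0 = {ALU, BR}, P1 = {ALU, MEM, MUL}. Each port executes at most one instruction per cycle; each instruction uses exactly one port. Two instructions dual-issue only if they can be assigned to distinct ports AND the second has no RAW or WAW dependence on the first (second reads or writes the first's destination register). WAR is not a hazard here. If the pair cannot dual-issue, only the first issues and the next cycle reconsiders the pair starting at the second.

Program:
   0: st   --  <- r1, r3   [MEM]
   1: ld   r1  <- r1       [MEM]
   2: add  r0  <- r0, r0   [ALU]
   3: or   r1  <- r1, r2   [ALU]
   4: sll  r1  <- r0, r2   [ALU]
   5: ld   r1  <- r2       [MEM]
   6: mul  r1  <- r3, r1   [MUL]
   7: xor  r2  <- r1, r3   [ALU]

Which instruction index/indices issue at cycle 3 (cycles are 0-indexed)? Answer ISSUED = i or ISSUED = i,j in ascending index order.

c0: i0 st.MEM  no-port MEM/MEM
c1: i1/i2 ld.MEM/add.ALU  dual
c2: i3 or.ALU  WAW r1
c3: i4 sll.ALU  WAW r1
c4: i5 ld.MEM  no-port MEM/MUL
c5: i6 mul.MUL  RAW r1
c6: i7 xor.ALU  tail

ISSUED = 4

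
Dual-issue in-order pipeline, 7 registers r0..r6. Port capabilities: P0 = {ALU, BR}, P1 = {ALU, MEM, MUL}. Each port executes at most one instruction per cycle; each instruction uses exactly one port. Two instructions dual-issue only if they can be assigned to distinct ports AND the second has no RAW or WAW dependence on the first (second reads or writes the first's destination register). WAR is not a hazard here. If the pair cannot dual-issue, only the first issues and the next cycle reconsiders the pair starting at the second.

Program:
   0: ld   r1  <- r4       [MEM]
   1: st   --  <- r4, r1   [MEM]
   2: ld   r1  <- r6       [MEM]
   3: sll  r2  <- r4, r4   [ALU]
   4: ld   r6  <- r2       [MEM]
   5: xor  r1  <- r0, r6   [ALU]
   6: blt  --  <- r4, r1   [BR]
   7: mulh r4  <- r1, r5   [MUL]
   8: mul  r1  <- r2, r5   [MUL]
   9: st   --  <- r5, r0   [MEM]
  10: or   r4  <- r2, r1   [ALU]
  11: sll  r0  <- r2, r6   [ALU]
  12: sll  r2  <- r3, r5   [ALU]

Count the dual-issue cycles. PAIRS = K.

c0: i0 ld  no-port MEM/MEM
c1: i1 st  no-port MEM/MEM
c2: i2+i3 ld/sll  pair
c3: i4 ld  RAW r6
c4: i5 xor  RAW r1
c5: i6+i7 blt/mulh  pair
c6: i8 mul  no-port MUL/MEM
c7: i9+i10 st/or  pair
c8: i11+i12 sll/sll  pair

PAIRS = 4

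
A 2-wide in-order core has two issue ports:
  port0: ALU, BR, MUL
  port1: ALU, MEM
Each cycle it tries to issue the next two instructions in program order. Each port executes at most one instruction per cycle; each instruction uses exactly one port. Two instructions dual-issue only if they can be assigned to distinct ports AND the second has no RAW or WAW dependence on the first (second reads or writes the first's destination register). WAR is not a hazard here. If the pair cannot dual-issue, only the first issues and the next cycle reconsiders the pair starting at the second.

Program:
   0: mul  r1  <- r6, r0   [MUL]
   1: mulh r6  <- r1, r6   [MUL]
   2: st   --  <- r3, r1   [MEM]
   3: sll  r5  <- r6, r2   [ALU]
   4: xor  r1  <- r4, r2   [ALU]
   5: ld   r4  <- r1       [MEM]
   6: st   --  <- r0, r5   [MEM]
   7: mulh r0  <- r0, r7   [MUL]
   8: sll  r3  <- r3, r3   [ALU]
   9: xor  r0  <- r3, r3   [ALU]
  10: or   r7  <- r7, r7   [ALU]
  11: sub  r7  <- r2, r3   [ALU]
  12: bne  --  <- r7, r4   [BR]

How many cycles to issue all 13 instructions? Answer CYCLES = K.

CYCLES = 9

#0 head=0: mul i0 no-port MUL/MUL
#1 head=1: mulh/st i1+i2 dual
#2 head=3: sll/xor i3+i4 dual
#3 head=5: ld i5 no-port MEM/MEM
#4 head=6: st/mulh i6+i7 dual
#5 head=8: sll i8 RAW r3
#6 head=9: xor/or i9+i10 dual
#7 head=11: sub i11 RAW r7
#8 head=12: bne i12 tail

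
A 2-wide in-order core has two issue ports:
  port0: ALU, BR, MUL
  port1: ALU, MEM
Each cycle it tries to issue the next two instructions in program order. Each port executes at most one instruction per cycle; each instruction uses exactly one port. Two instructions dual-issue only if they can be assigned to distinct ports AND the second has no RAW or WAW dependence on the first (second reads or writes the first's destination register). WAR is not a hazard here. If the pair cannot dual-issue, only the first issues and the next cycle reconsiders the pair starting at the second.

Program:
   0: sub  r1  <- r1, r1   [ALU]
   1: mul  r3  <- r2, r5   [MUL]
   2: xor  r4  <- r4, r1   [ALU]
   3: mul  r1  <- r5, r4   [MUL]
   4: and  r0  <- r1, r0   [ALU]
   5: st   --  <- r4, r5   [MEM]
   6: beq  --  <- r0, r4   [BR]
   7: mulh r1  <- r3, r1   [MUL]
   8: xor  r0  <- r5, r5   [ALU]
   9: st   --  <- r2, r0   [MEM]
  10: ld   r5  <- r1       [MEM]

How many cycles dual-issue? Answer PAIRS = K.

[0] i0,i1  sub mul  -- 2-wide
[1] i2  xor  -- RAW r4
[2] i3  mul  -- RAW r1
[3] i4,i5  and st  -- 2-wide
[4] i6  beq  -- no-port BR/MUL
[5] i7,i8  mulh xor  -- 2-wide
[6] i9  st  -- no-port MEM/MEM
[7] i10  ld  -- tail

PAIRS = 3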